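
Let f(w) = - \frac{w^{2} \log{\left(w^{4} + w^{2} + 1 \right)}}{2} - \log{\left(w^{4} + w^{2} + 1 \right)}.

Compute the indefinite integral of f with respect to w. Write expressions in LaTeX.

F(w) = - \frac{3 w^{3} \log{\left(w^{4} + w^{2} + 1 \right)} - 4 w^{3} + 18 w \log{\left(w^{4} + w^{2} + 1 \right)} - 66 w - 6 \log{\left(w^{2} - w + 1 \right)} + 6 \log{\left(w^{2} + w + 1 \right)} + 18 \sqrt{3} \operatorname{atan}{\left(\frac{2 \sqrt{3} w}{3} - \frac{\sqrt{3}}{3} \right)} + 18 \sqrt{3} \operatorname{atan}{\left(\frac{2 \sqrt{3} w}{3} + \frac{\sqrt{3}}{3} \right)}}{18} + C

Integrate term by term and add the pieces.
Check: d/dw[- \frac{3 w^{3} \log{\left(w^{4} + w^{2} + 1 \right)} - 4 w^{3} + 18 w \log{\left(w^{4} + w^{2} + 1 \right)} - 66 w - 6 \log{\left(w^{2} - w + 1 \right)} + 6 \log{\left(w^{2} + w + 1 \right)} + 18 \sqrt{3} \operatorname{atan}{\left(\frac{2 \sqrt{3} w}{3} - \frac{\sqrt{3}}{3} \right)} + 18 \sqrt{3} \operatorname{atan}{\left(\frac{2 \sqrt{3} w}{3} + \frac{\sqrt{3}}{3} \right)}}{18}] = - \frac{w^{2} \log{\left(w^{4} + w^{2} + 1 \right)}}{2} - \log{\left(w^{4} + w^{2} + 1 \right)} = f(w).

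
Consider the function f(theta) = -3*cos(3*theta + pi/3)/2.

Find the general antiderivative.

Recover f(theta) by differentiating a candidate F(theta); any mismatch rules it out.
Check: d/dtheta[-sin(3*theta + pi/3)/2] = -3*cos(3*theta + pi/3)/2 = f(theta).

F(theta) = -sin(3*theta + pi/3)/2 + C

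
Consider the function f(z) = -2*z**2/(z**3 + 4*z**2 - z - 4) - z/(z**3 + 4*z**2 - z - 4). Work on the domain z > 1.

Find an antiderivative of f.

An antiderivative is F(z) = -3*log(z - 1)/10 + log(z + 1)/6 - 28*log(z + 4)/15.

Factor the denominator ((z - 1)*(z + 1)*(z + 4)) and decompose: f = -28/(15*(z + 4)) + 1/(6*(z + 1)) - 3/(10*(z - 1)); each piece integrates to a log, atan, or power term.
Check: d/dz[-3*log(z - 1)/10 + log(z + 1)/6 - 28*log(z + 4)/15] = (-2*z**2 - z)/(z**3 + 4*z**2 - z - 4), which equals f(z).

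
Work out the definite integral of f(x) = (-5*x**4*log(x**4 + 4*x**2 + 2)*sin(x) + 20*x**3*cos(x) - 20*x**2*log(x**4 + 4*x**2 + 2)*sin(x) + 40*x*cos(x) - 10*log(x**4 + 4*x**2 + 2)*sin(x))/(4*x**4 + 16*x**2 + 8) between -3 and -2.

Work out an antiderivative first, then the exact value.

Recognize the product-rule pattern: f = u'v + uv' with u = 5*cos(x)/4, v = log(x**4 + 4*x**2 + 2), so integration by parts undoes it.
F(x) = 5*log(x**4 + 4*x**2 + 2)*cos(x)/4 is an antiderivative of f.
Check: d/dx[5*log(x**4 + 4*x**2 + 2)*cos(x)/4] = (-5*x**4*log(x**4 + 4*x**2 + 2)*sin(x) + 20*x**3*cos(x) - 20*x**2*log(x**4 + 4*x**2 + 2)*sin(x) + 40*x*cos(x) - 10*log(x**4 + 4*x**2 + 2)*sin(x))/(4*x**4 + 16*x**2 + 8) = f(x).
F(-2) = 5*log(34)*cos(2)/4; F(-3) = 5*log(119)*cos(3)/4.
Integral = F(-2) - F(-3) = 5*log(34)*cos(2)/4 - 5*log(119)*cos(3)/4.

Antiderivative: F(x) = 5*log(x**4 + 4*x**2 + 2)*cos(x)/4; value = 5*log(34)*cos(2)/4 - 5*log(119)*cos(3)/4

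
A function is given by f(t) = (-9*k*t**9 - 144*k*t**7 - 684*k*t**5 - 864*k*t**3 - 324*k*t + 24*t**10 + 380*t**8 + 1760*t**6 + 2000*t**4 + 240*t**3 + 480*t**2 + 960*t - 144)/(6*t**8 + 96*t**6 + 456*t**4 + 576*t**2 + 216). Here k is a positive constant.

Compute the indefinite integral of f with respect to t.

Whatever form F(t) takes, F'(t) = f(t) is non-negotiable.
Check: d/dt[(-9*k*t**6 - 72*k*t**4 - 54*k*t**2 + 16*t**7 + 120*t**5 - 48*t**4 + 32*t**3 - 384*t**2 - 48*t - 408)/(12*t**4 + 96*t**2 + 72)] = (-9*k*t**9 - 144*k*t**7 - 684*k*t**5 - 864*k*t**3 - 324*k*t + 24*t**10 + 380*t**8 + 1760*t**6 + 2000*t**4 + 240*t**3 + 480*t**2 + 960*t - 144)/(6*t**8 + 96*t**6 + 456*t**4 + 576*t**2 + 216) = f(t).

F(t) = (-9*k*t**6 - 72*k*t**4 - 54*k*t**2 + 16*t**7 + 120*t**5 - 48*t**4 + 32*t**3 - 384*t**2 - 48*t - 408)/(12*t**4 + 96*t**2 + 72) + C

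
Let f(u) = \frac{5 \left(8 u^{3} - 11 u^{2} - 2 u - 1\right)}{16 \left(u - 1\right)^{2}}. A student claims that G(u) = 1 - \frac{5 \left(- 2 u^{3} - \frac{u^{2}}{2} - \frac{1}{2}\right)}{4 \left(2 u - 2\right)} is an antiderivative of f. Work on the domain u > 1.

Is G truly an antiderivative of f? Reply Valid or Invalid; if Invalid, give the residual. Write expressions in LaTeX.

Valid - the claim checks out under differentiation.

d/du[G] = \frac{40 u^{3} - 55 u^{2} - 10 u - 5}{16 u^{2} - 32 u + 16}
This equals f(u) exactly, so the claim holds.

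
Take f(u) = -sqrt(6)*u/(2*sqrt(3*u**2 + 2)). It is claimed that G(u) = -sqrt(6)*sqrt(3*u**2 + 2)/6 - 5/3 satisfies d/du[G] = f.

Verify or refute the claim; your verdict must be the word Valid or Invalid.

Valid - the claim checks out under differentiation.

d/du[G] = -sqrt(6)*u/(2*sqrt(3*u**2 + 2))
This equals f(u) exactly, so the claim holds.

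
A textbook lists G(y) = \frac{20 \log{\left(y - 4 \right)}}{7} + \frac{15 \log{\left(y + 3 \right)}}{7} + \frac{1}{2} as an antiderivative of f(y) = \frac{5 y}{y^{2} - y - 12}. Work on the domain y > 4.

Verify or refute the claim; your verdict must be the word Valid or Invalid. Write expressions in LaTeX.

Valid - differentiating G returns exactly f.

d/dy[G] = \frac{5 y}{y^{2} - y - 12}
This equals f(y) exactly, so the claim holds.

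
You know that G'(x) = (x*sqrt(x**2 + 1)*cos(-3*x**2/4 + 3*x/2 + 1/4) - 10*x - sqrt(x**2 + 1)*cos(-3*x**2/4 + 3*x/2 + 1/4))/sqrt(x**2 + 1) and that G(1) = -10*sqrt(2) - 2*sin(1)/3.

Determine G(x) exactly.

G(x) = -10*sqrt(x**2 + 1) - 2*sin(-3*x**2/4 + 3*x/2 + 1/4)/3

Check a candidate G(x) by differentiating: d/dx[G] must match the given G'(x).
A general antiderivative is -5*sqrt(4*x**2 + 4) - 2*sin(-3*x**2/4 + 3*x/2 + 1/4)/3 + C.
The condition gives C = -10*sqrt(2) - 2*sin(1)/3 - (-10*sqrt(2) - 2*sin(1)/3) = 0.
So G(x) = -10*sqrt(x**2 + 1) - 2*sin(-3*x**2/4 + 3*x/2 + 1/4)/3.
Check: d/dx[-10*sqrt(x**2 + 1) - 2*sin(-3*x**2/4 + 3*x/2 + 1/4)/3] = (x*sqrt(x**2 + 1)*cos(-3*x**2/4 + 3*x/2 + 1/4) - 10*x - sqrt(x**2 + 1)*cos(-3*x**2/4 + 3*x/2 + 1/4))/sqrt(x**2 + 1) = G'(x).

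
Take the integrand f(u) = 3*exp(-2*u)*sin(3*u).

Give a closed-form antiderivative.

A first test for any F(u): its u-derivative must equal f(u) identically.
Check: d/du[-6*exp(-2*u)*sin(3*u)/13 - 9*exp(-2*u)*cos(3*u)/13] = 3*exp(-2*u)*sin(3*u) = f(u).

An antiderivative is F(u) = -6*exp(-2*u)*sin(3*u)/13 - 9*exp(-2*u)*cos(3*u)/13.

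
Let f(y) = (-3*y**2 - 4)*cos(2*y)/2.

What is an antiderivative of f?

A candidate is checked by its d/dy: the result must match f(y).
Check: d/dy[-3*y**2*sin(2*y)/4 - 3*y*cos(2*y)/4 - 5*sin(2*y)/8] = -3*y**2*cos(2*y)/2 - 2*cos(2*y), which equals f(y).

An antiderivative is F(y) = -3*y**2*sin(2*y)/4 - 3*y*cos(2*y)/4 - 5*sin(2*y)/8.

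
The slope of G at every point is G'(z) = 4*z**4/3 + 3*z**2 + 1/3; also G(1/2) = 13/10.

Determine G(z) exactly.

Integrate term by term and add the pieces.
A general antiderivative is 4*z**5/15 + z**3 + z/3 + C.
The condition gives C = 13/10 - (3/10) = 1.
So G(z) = (4*z**5 + 15*z**3 + 5*z + 15)/15.
Check: d/dz[(4*z**5 + 15*z**3 + 5*z + 15)/15] = 4*z**4/3 + 3*z**2 + 1/3 = G'(z).

G(z) = (4*z**5 + 15*z**3 + 5*z + 15)/15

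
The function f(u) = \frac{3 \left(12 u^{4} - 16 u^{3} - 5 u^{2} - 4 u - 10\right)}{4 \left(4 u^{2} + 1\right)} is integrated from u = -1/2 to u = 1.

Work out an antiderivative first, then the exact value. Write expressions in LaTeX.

Antiderivative: F(u) = \frac{3 u^{3}}{4} - \frac{3 u^{2}}{2} - \frac{3 u}{2} - 3 \operatorname{atan}{\left(2 u \right)}; value = - 3 \operatorname{atan}{\left(2 \right)} - \frac{81}{32} - \frac{3 \pi}{4}

For F(u) to be correct the identity F'(u) - f(u) = 0 must hold.
F(u) = \frac{3 u^{3}}{4} - \frac{3 u^{2}}{2} - \frac{3 u}{2} - 3 \operatorname{atan}{\left(2 u \right)} is an antiderivative of f.
Check: d/du[\frac{3 u^{3}}{4} - \frac{3 u^{2}}{2} - \frac{3 u}{2} - 3 \operatorname{atan}{\left(2 u \right)}] = \frac{36 u^{4} - 48 u^{3} - 15 u^{2} - 12 u - 30}{16 u^{2} + 4}, which equals f(u).
F(1) = - 3 \operatorname{atan}{\left(2 \right)} - \frac{9}{4}; F(-1/2) = \frac{9}{32} + \frac{3 \pi}{4}.
Integral = F(1) - F(-1/2) = - 3 \operatorname{atan}{\left(2 \right)} - \frac{81}{32} - \frac{3 \pi}{4}.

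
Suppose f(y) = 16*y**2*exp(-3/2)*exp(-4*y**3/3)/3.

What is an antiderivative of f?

f matches the chain-rule pattern g'(h)*h' with inner function h(y) = -4*y**3/3 - 3/2; substituting u = h(y) collapses the integral.
Check: d/dy[-4*exp(-4*y**3/3 - 3/2)/3] = 16*y**2*exp(-3/2)*exp(-4*y**3/3)/3 = f(y).

An antiderivative is F(y) = -4*exp(-4*y**3/3 - 3/2)/3.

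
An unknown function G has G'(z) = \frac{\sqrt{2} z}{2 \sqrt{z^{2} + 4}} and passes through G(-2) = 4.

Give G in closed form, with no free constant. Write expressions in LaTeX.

G'(z) matches the chain-rule pattern g'(h)*h' with inner function h(z) = \frac{z^{2}}{2} + 2; substituting u = h(z) collapses the integral.
A general antiderivative is \sqrt{\frac{z^{2}}{2} + 2} + C.
The condition gives C = 4 - (2) = 2.
So G(z) = \frac{\sqrt{2} \sqrt{z^{2} + 4} + 4}{2}.
Check: d/dz[\frac{\sqrt{2} \sqrt{z^{2} + 4} + 4}{2}] = \frac{\sqrt{2} z}{2 \sqrt{z^{2} + 4}} = G'(z).

G(z) = \frac{\sqrt{2} \sqrt{z^{2} + 4} + 4}{2}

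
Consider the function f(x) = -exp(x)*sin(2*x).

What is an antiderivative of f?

A candidate is checked by its d/dx: the result must match f(x).
Check: d/dx[(-sin(2*x) + 2*cos(2*x))*exp(x)/5] = -exp(x)*sin(2*x) = f(x).

An antiderivative is F(x) = (-sin(2*x) + 2*cos(2*x))*exp(x)/5.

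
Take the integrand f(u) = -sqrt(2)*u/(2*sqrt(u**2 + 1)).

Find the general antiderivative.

The substitution w = 2*u**2 + 2 works: f is exactly (dF/dw)*(dw/du) for that inner function.
Check: d/du[-sqrt(2*u**2 + 2)/2] = -sqrt(2)*u/(2*sqrt(u**2 + 1)) = f(u).

F(u) = -sqrt(2*u**2 + 2)/2 + C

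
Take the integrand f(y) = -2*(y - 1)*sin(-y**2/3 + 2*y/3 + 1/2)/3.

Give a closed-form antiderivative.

f matches the chain-rule pattern g'(h)*h' with inner function h(y) = -y**2/3 + 2*y/3 + 1/2; substituting u = h(y) collapses the integral.
Check: d/dy[-cos(-y**2/3 + 2*y/3 + 1/2)] = -2*y*sin(-y**2/3 + 2*y/3 + 1/2)/3 + 2*sin(-y**2/3 + 2*y/3 + 1/2)/3, which equals f(y).

An antiderivative is F(y) = -cos(-y**2/3 + 2*y/3 + 1/2).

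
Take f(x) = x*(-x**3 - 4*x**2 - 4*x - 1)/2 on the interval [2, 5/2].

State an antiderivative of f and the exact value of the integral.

An antiderivative F(x) passes only if d/dx[F] lands on f(x) exactly.
F(x) = -x**5/10 - x**4/2 - 2*x**3/3 - x**2/4 is an antiderivative of f.
Check: d/dx[-x**5/10 - x**4/2 - 2*x**3/3 - x**2/4] = -x**4/2 - 2*x**3 - 2*x**2 - x/2, which equals f(x).
F(5/2) = -7925/192; F(2) = -263/15.
Integral = F(5/2) - F(2) = -22793/960.

Antiderivative: F(x) = -x**5/10 - x**4/2 - 2*x**3/3 - x**2/4; value = -22793/960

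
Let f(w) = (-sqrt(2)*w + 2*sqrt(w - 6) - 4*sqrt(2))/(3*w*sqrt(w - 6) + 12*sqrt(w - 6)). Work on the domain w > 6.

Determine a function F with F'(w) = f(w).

An antiderivative is F(w) = 2*(-sqrt(2)*sqrt(w - 6) + log(w + 4))/3.

Whatever form F(w) takes, F'(w) = f(w) is non-negotiable.
Check: d/dw[2*(-sqrt(2)*sqrt(w - 6) + log(w + 4))/3] = (-sqrt(2)*w + 2*sqrt(w - 6) - 4*sqrt(2))/(3*w*sqrt(w - 6) + 12*sqrt(w - 6)) = f(w).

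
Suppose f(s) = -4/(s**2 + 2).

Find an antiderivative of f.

Recover f(s) by differentiating a candidate F(s); any mismatch rules it out.
Check: d/ds[-2*sqrt(2)*atan(sqrt(2)*s/2)] = -4/(s**2 + 2) = f(s).

An antiderivative is F(s) = -2*sqrt(2)*atan(sqrt(2)*s/2).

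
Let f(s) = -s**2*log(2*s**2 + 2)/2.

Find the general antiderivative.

F(s) = -(3*s**3*log(2*s**2 + 2) - 2*s**3 + 6*s - 6*atan(s))/18 + C

Recover f(s) by differentiating a candidate F(s); any mismatch rules it out.
Check: d/ds[-(3*s**3*log(2*s**2 + 2) - 2*s**3 + 6*s - 6*atan(s))/18] = -s**2*log(s**2 + 1)/2 - s**2*log(2)/2, which equals f(s).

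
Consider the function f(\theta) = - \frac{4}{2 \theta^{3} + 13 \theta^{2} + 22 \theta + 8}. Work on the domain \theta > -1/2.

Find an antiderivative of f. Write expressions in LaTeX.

An antiderivative is F(\theta) = \frac{2 \left(- 4 \log{\left(\theta + \frac{1}{2} \right)} + 7 \log{\left(\theta + 2 \right)} - 3 \log{\left(\theta + 4 \right)}\right)}{21}.

Factor the denominator (\left(\theta + 2\right) \left(\theta + 4\right) \left(2 \theta + 1\right)) and decompose: f = - \frac{16}{21 \left(2 \theta + 1\right)} - \frac{2}{7 \left(\theta + 4\right)} + \frac{2}{3 \left(\theta + 2\right)}; each piece integrates to a log, atan, or power term.
Check: d/d\theta[\frac{2 \left(- 4 \log{\left(\theta + \frac{1}{2} \right)} + 7 \log{\left(\theta + 2 \right)} - 3 \log{\left(\theta + 4 \right)}\right)}{21}] = - \frac{4}{2 \theta^{3} + 13 \theta^{2} + 22 \theta + 8} = f(\theta).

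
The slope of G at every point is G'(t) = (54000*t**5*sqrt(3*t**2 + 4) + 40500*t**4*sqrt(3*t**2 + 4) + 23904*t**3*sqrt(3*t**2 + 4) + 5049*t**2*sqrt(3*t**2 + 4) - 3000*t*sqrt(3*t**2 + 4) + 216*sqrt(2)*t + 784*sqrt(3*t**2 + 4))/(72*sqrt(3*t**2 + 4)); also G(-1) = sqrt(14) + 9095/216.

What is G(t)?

G(t) = 125*t**6 + 225*t**5/2 + 83*t**4 + 187*t**3/8 - 125*t**2/6 + 98*t/9 + 2*sqrt(3*t**2/2 + 2) + 46/27

A first test for any G(t): its t-derivative must equal the given G'(t).
A general antiderivative is 2*sqrt(3*t**2/2 + 2) - (-5*t**2 - 3*t/2 - 2/3)**3 - 4*(3*t**2/4 + 5*t - 2/3)**2/3 + C.
The condition gives C = sqrt(14) + 9095/216 - (sqrt(14) + 8663/216) = 2.
So G(t) = 125*t**6 + 225*t**5/2 + 83*t**4 + 187*t**3/8 - 125*t**2/6 + 98*t/9 + 2*sqrt(3*t**2/2 + 2) + 46/27.
Check: d/dt[125*t**6 + 225*t**5/2 + 83*t**4 + 187*t**3/8 - 125*t**2/6 + 98*t/9 + 2*sqrt(3*t**2/2 + 2) + 46/27] = (54000*t**5*sqrt(3*t**2 + 4) + 40500*t**4*sqrt(3*t**2 + 4) + 23904*t**3*sqrt(3*t**2 + 4) + 5049*t**2*sqrt(3*t**2 + 4) - 3000*t*sqrt(3*t**2 + 4) + 216*sqrt(2)*t + 784*sqrt(3*t**2 + 4))/(72*sqrt(3*t**2 + 4)) = G'(t).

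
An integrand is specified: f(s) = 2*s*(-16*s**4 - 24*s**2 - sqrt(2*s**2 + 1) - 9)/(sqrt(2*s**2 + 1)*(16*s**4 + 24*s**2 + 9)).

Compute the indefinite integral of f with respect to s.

An antiderivative F(s) passes only if d/ds[F] lands on f(s) exactly.
Check: d/ds[-sqrt(2*s**2 + 1) + 1/(4*(4*s**2 + 3))] = (-32*s**5 - 48*s**3 - 2*s*sqrt(2*s**2 + 1) - 18*s)/(16*s**4*sqrt(2*s**2 + 1) + 24*s**2*sqrt(2*s**2 + 1) + 9*sqrt(2*s**2 + 1)), which equals f(s).

F(s) = -sqrt(2*s**2 + 1) + 1/(4*(4*s**2 + 3)) + C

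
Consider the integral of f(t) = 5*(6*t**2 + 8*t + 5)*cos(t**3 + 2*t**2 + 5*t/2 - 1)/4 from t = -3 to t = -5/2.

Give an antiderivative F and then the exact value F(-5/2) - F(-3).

Antiderivative: F(t) = 5*sin(t**3 + 2*t**2 + 5*t/2 - 1)/2; value = 5*sin(35/2)/2 - 5*sin(83/8)/2

The substitution u = t**3 + 2*t**2 + 5*t/2 - 1 works: f is exactly (dF/du)*(du/dt) for that inner function.
F(t) = 5*sin(t**3 + 2*t**2 + 5*t/2 - 1)/2 is an antiderivative of f.
Check: d/dt[5*sin(t**3 + 2*t**2 + 5*t/2 - 1)/2] = 15*t**2*cos(t**3 + 2*t**2 + 5*t/2 - 1)/2 + 10*t*cos(t**3 + 2*t**2 + 5*t/2 - 1) + 25*cos(t**3 + 2*t**2 + 5*t/2 - 1)/4, which equals f(t).
F(-5/2) = -5*sin(83/8)/2; F(-3) = -5*sin(35/2)/2.
Integral = F(-5/2) - F(-3) = 5*sin(35/2)/2 - 5*sin(83/8)/2.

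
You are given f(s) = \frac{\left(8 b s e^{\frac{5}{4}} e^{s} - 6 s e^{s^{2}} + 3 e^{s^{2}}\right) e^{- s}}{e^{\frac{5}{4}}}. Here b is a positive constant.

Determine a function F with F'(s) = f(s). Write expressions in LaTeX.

An antiderivative is F(s) = \frac{\left(4 b s^{2} e^{\frac{5}{4}} e^{s} e^{- s^{2}} - 3\right) e^{- s} e^{s^{2}}}{e^{\frac{5}{4}}}.

Recover f(s) by differentiating a candidate F(s); any mismatch rules it out.
Check: d/ds[\frac{\left(4 b s^{2} e^{\frac{5}{4}} e^{s} e^{- s^{2}} - 3\right) e^{- s} e^{s^{2}}}{e^{\frac{5}{4}}}] = \frac{\left(8 b s e^{\frac{5}{4}} e^{s} - 6 s e^{s^{2}} + 3 e^{s^{2}}\right) e^{- s}}{e^{\frac{5}{4}}} = f(s).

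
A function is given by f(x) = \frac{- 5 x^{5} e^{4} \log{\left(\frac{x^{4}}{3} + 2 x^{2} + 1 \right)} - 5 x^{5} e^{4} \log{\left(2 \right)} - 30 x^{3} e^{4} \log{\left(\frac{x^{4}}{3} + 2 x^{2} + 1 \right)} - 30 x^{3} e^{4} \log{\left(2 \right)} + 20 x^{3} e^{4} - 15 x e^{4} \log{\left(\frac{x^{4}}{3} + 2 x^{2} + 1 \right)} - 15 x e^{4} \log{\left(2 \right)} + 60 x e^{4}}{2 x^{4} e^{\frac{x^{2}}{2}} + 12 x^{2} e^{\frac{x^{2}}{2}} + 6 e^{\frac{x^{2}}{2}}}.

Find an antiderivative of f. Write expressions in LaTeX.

An antiderivative is F(x) = \frac{5 e^{4} e^{- \frac{x^{2}}{2}} \log{\left(\frac{2 x^{4}}{3} + 4 x^{2} + 2 \right)}}{2}.

f has the shape u'v + uv' for u = \frac{5 e^{4 - \frac{x^{2}}{2}}}{2} and v = \log{\left(\frac{2 x^{4}}{3} + 4 x^{2} + 2 \right)} — it is the derivative of the product u*v.
Check: d/dx[\frac{5 e^{4} e^{- \frac{x^{2}}{2}} \log{\left(\frac{2 x^{4}}{3} + 4 x^{2} + 2 \right)}}{2}] = \frac{- 5 x^{5} e^{4} \log{\left(\frac{x^{4}}{3} + 2 x^{2} + 1 \right)} - 5 x^{5} e^{4} \log{\left(2 \right)} - 30 x^{3} e^{4} \log{\left(\frac{x^{4}}{3} + 2 x^{2} + 1 \right)} - 30 x^{3} e^{4} \log{\left(2 \right)} + 20 x^{3} e^{4} - 15 x e^{4} \log{\left(\frac{x^{4}}{3} + 2 x^{2} + 1 \right)} - 15 x e^{4} \log{\left(2 \right)} + 60 x e^{4}}{2 x^{4} e^{\frac{x^{2}}{2}} + 12 x^{2} e^{\frac{x^{2}}{2}} + 6 e^{\frac{x^{2}}{2}}} = f(x).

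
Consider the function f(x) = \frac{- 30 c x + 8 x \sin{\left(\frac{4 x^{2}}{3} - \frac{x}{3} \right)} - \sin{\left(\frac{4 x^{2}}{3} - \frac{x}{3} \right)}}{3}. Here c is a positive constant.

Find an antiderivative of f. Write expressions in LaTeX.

An antiderivative is F(x) = - 5 c x^{2} - \cos{\left(\frac{4 x^{2}}{3} - \frac{x}{3} \right)}.

Recover f(x) by differentiating a candidate F(x); any mismatch rules it out.
Check: d/dx[- 5 c x^{2} - \cos{\left(\frac{4 x^{2}}{3} - \frac{x}{3} \right)}] = - 10 c x + \frac{8 x \sin{\left(\frac{4 x^{2}}{3} - \frac{x}{3} \right)}}{3} - \frac{\sin{\left(\frac{4 x^{2}}{3} - \frac{x}{3} \right)}}{3}, which equals f(x).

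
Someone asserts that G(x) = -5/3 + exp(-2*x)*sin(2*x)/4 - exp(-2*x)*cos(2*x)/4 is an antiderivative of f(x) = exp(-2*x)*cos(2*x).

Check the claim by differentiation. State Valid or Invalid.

d/dx[G] = exp(-2*x)*cos(2*x)
This equals f(x) exactly, so the claim holds.

Valid - differentiating G returns exactly f.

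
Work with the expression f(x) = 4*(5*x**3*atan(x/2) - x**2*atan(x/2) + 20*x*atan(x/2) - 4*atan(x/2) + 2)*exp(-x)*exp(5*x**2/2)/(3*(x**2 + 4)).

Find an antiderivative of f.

f has the shape u'v + uv' for u = 4*atan(x/2)/3 and v = exp(5*x**2/2 - x) — it is the derivative of the product u*v.
Check: d/dx[4*exp(-x)*exp(5*x**2/2)*atan(x/2)/3] = (20*x**3*exp(5*x**2/2)*atan(x/2) - 4*x**2*exp(5*x**2/2)*atan(x/2) + 80*x*exp(5*x**2/2)*atan(x/2) - 16*exp(5*x**2/2)*atan(x/2) + 8*exp(5*x**2/2))/(3*x**2*exp(x) + 12*exp(x)), which equals f(x).

An antiderivative is F(x) = 4*exp(-x)*exp(5*x**2/2)*atan(x/2)/3.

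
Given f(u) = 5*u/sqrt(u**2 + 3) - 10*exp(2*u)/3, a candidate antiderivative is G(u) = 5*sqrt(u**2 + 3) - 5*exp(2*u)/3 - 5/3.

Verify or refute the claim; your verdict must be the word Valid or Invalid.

Valid - the claim checks out under differentiation.

d/du[G] = (15*u - 10*sqrt(u**2 + 3)*exp(2*u))/(3*sqrt(u**2 + 3))
This equals f(u) exactly, so the claim holds.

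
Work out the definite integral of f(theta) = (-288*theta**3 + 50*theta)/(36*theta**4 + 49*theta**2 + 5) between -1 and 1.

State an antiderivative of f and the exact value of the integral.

Recover f(theta) by differentiating a candidate F(theta); any mismatch rules it out.
F(theta) = -5*log(2*theta**2 + 5/2) + log(3*theta**2 + 1/3) is an antiderivative of f.
Check: d/dtheta[-5*log(2*theta**2 + 5/2) + log(3*theta**2 + 1/3)] = (-288*theta**3 + 50*theta)/(36*theta**4 + 49*theta**2 + 5) = f(theta).
F(1) = -5*log(9/2) + log(10/3); F(-1) = -5*log(9/2) + log(10/3).
Integral = F(1) - F(-1) = 0.

Antiderivative: F(theta) = -5*log(2*theta**2 + 5/2) + log(3*theta**2 + 1/3); value = 0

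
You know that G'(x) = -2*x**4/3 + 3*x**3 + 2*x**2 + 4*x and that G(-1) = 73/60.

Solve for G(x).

G(x) = -(8*x**5 - 45*x**4 - 40*x**3 - 120*x**2 + 60)/60

Integrate term by term and add the pieces.
A general antiderivative is -2*x**5/15 + 3*x**4/4 + 2*x**3/3 + 2*x**2 + C.
The condition gives C = 73/60 - (133/60) = -1.
So G(x) = -(8*x**5 - 45*x**4 - 40*x**3 - 120*x**2 + 60)/60.
Check: d/dx[-(8*x**5 - 45*x**4 - 40*x**3 - 120*x**2 + 60)/60] = -2*x**4/3 + 3*x**3 + 2*x**2 + 4*x = G'(x).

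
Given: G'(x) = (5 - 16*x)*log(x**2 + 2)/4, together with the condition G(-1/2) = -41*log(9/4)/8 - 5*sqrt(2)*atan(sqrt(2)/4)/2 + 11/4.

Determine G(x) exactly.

G(x) = -2*x**2*log(x**2 + 2) + 2*x**2 + 5*x*log(x**2 + 2)/4 - 5*x/2 - 4*log(x**2 + 2) + 5*sqrt(2)*atan(sqrt(2)*x/2)/2 + 1

For G(x) to be correct, d/dx[G] must agree with the stated G'(x) identically.
A general antiderivative is 2*x**2 - 5*x/2 + (-2*x**2 + 5*x/4)*log(x**2 + 2) - 4*log(x**2 + 2) + 5*sqrt(2)*atan(sqrt(2)*x/2)/2 + C.
The condition gives C = -41*log(9/4)/8 - 5*sqrt(2)*atan(sqrt(2)/4)/2 + 11/4 - (-41*log(9/4)/8 - 5*sqrt(2)*atan(sqrt(2)/4)/2 + 7/4) = 1.
So G(x) = -2*x**2*log(x**2 + 2) + 2*x**2 + 5*x*log(x**2 + 2)/4 - 5*x/2 - 4*log(x**2 + 2) + 5*sqrt(2)*atan(sqrt(2)*x/2)/2 + 1.
Check: d/dx[-2*x**2*log(x**2 + 2) + 2*x**2 + 5*x*log(x**2 + 2)/4 - 5*x/2 - 4*log(x**2 + 2) + 5*sqrt(2)*atan(sqrt(2)*x/2)/2 + 1] = -4*x*log(x**2 + 2) + 5*log(x**2 + 2)/4, which equals G'(x).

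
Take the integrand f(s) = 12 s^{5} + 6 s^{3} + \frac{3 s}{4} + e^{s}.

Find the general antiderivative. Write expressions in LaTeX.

The integrand splits into summands that can be handled one at a time.
Check: d/ds[2 s^{6} + \frac{3 s^{4}}{2} + \frac{3 s^{2}}{8} + e^{s}] = 12 s^{5} + 6 s^{3} + \frac{3 s}{4} + e^{s} = f(s).

F(s) = 2 s^{6} + \frac{3 s^{4}}{2} + \frac{3 s^{2}}{8} + e^{s} + C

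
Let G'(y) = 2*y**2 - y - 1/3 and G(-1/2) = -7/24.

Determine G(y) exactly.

Integrate term by term and add the pieces.
A general antiderivative is 2*y**3/3 - y**2/2 - y/3 - 1/4 + C.
The condition gives C = -7/24 - (-7/24) = 0.
So G(y) = (8*y**3 - 6*y**2 - 4*y - 3)/12.
Check: d/dy[(8*y**3 - 6*y**2 - 4*y - 3)/12] = 2*y**2 - y - 1/3 = G'(y).

G(y) = (8*y**3 - 6*y**2 - 4*y - 3)/12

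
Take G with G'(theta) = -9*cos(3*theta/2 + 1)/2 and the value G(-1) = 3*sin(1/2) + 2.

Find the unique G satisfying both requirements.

G(theta) = 2 - 3*sin(3*theta/2 + 1)

Check a candidate G(theta) by differentiating: d/dtheta[G] must match the given G'(theta).
A general antiderivative is -3*sin(3*theta/2 + 1) + C.
The condition gives C = 3*sin(1/2) + 2 - (3*sin(1/2)) = 2.
So G(theta) = 2 - 3*sin(3*theta/2 + 1).
Check: d/dtheta[2 - 3*sin(3*theta/2 + 1)] = -9*cos(3*theta/2 + 1)/2 = G'(theta).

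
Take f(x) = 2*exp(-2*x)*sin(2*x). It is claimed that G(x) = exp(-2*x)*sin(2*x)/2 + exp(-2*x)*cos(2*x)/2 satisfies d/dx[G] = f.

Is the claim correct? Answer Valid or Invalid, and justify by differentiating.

Invalid: d/dx[G] - f = -4*exp(-2*x)*sin(2*x), which is not 0.

d/dx[G] = -2*exp(-2*x)*sin(2*x)
d/dx[G] - f(x) = -4*exp(-2*x)*sin(2*x) != 0.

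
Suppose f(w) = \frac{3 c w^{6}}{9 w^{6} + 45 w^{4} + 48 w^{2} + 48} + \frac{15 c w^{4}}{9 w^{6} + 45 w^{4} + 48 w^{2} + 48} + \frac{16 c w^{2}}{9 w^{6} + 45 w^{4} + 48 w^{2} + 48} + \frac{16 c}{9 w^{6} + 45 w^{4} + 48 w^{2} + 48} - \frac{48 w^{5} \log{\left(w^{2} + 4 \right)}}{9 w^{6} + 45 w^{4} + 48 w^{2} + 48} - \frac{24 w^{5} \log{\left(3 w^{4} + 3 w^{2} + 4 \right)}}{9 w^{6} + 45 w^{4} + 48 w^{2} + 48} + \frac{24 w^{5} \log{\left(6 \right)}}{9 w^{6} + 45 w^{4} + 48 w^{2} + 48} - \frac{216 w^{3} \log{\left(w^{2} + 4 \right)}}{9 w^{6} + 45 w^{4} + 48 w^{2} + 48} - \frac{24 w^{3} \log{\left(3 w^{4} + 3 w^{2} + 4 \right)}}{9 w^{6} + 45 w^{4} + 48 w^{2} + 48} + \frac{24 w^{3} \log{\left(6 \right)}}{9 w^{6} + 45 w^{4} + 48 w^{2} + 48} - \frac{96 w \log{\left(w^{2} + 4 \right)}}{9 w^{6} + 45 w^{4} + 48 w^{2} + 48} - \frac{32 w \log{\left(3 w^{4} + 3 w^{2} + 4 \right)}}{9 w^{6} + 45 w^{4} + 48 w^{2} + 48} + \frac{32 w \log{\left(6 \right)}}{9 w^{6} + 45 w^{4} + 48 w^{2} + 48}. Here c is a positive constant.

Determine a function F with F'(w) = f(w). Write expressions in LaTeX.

The integrand splits into summands that can be handled one at a time.
Check: d/dw[\frac{c w}{3} - \frac{4 \log{\left(w^{2} + 4 \right)} \log{\left(\frac{w^{4}}{2} + \frac{w^{2}}{2} + \frac{2}{3} \right)}}{3}] = \frac{3 c w^{6} + 15 c w^{4} + 16 c w^{2} + 16 c - 48 w^{5} \log{\left(w^{2} + 4 \right)} - 24 w^{5} \log{\left(3 w^{4} + 3 w^{2} + 4 \right)} + 24 w^{5} \log{\left(6 \right)} - 216 w^{3} \log{\left(w^{2} + 4 \right)} - 24 w^{3} \log{\left(3 w^{4} + 3 w^{2} + 4 \right)} + 24 w^{3} \log{\left(6 \right)} - 96 w \log{\left(w^{2} + 4 \right)} - 32 w \log{\left(3 w^{4} + 3 w^{2} + 4 \right)} + 32 w \log{\left(6 \right)}}{9 w^{6} + 45 w^{4} + 48 w^{2} + 48}, which equals f(w).

An antiderivative is F(w) = \frac{c w}{3} - \frac{4 \log{\left(w^{2} + 4 \right)} \log{\left(\frac{w^{4}}{2} + \frac{w^{2}}{2} + \frac{2}{3} \right)}}{3}.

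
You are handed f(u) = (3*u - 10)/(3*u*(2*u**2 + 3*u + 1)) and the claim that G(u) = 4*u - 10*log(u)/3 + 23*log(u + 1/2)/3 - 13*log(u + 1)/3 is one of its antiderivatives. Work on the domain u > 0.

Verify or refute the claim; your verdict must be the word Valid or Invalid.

Invalid: d/du[G] - f = 4, which is not 0.

d/du[G] = (24*u**3 + 36*u**2 + 15*u - 10)/(6*u**3 + 9*u**2 + 3*u)
d/du[G] - f(u) = 4 != 0.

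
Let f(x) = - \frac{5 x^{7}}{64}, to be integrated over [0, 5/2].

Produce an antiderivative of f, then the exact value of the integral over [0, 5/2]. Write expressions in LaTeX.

Check any antiderivative F(x) by computing F'(x) and comparing it with f(x).
F(x) = - \frac{5 x^{8}}{512} is an antiderivative of f.
Check: d/dx[- \frac{5 x^{8}}{512}] = - \frac{5 x^{7}}{64} = f(x).
F(5/2) = - \frac{1953125}{131072}; F(0) = 0.
Integral = F(5/2) - F(0) = - \frac{1953125}{131072}.

Antiderivative: F(x) = - \frac{5 x^{8}}{512}; value = - \frac{1953125}{131072}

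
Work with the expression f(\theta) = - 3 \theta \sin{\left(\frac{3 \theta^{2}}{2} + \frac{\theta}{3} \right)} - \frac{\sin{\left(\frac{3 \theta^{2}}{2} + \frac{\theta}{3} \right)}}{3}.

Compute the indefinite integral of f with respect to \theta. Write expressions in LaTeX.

F(\theta) = \cos{\left(\frac{3 \theta^{2}}{2} + \frac{\theta}{3} \right)} + C

The substitution u = \frac{3 \theta^{2}}{2} + \frac{\theta}{3} works: f is exactly (dF/du)*(du/d\theta) for that inner function.
Check: d/d\theta[\cos{\left(\frac{3 \theta^{2}}{2} + \frac{\theta}{3} \right)}] = - 3 \theta \sin{\left(\frac{3 \theta^{2}}{2} + \frac{\theta}{3} \right)} - \frac{\sin{\left(\frac{3 \theta^{2}}{2} + \frac{\theta}{3} \right)}}{3} = f(\theta).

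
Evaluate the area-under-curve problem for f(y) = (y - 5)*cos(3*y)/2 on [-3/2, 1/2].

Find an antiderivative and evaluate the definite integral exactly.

Antiderivative: F(y) = (3*y*sin(3*y) - 15*sin(3*y) + cos(3*y))/18; value = -3*sin(3/2)/4 + cos(3/2)/18 - cos(9/2)/18 - 13*sin(9/2)/12

Whatever form F(y) takes, F'(y) = f(y) is non-negotiable.
F(y) = (3*y*sin(3*y) - 15*sin(3*y) + cos(3*y))/18 is an antiderivative of f.
Check: d/dy[(3*y*sin(3*y) - 15*sin(3*y) + cos(3*y))/18] = y*cos(3*y)/2 - 5*cos(3*y)/2, which equals f(y).
F(1/2) = -3*sin(3/2)/4 + cos(3/2)/18; F(-3/2) = 13*sin(9/2)/12 + cos(9/2)/18.
Integral = F(1/2) - F(-3/2) = -3*sin(3/2)/4 + cos(3/2)/18 - cos(9/2)/18 - 13*sin(9/2)/12.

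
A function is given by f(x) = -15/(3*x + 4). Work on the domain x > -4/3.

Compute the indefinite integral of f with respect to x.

F(x) = -5*log(3*x/2 + 2) + C

Recover f(x) by differentiating a candidate F(x); any mismatch rules it out.
Check: d/dx[-5*log(3*x/2 + 2)] = -15/(3*x + 4) = f(x).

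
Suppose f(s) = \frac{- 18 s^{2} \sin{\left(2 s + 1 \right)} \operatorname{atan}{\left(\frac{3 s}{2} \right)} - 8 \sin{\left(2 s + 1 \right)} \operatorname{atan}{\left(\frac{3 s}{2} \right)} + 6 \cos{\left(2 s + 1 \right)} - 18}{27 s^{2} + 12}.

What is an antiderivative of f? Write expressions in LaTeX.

An antiderivative is F(s) = \frac{\cos{\left(2 s + 1 \right)} \operatorname{atan}{\left(\frac{3 s}{2} \right)}}{3} - \operatorname{atan}{\left(\frac{3 s}{2} \right)}.

Any candidate F(s) must reproduce f(s) exactly when differentiated.
Check: d/ds[\frac{\cos{\left(2 s + 1 \right)} \operatorname{atan}{\left(\frac{3 s}{2} \right)}}{3} - \operatorname{atan}{\left(\frac{3 s}{2} \right)}] = \frac{- 18 s^{2} \sin{\left(2 s + 1 \right)} \operatorname{atan}{\left(\frac{3 s}{2} \right)} - 8 \sin{\left(2 s + 1 \right)} \operatorname{atan}{\left(\frac{3 s}{2} \right)} + 6 \cos{\left(2 s + 1 \right)} - 18}{27 s^{2} + 12} = f(s).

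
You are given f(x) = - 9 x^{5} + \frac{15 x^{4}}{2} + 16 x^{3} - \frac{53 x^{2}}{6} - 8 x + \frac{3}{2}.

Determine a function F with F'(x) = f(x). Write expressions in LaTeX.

An antiderivative is F(x) = - \frac{3 \left(x^{2} - \frac{x}{3} - 1\right)^{3}}{2}.

f matches the chain-rule pattern g'(h)*h' with inner function h(x) = x^{2} - \frac{x}{3} - 1; substituting u = h(x) collapses the integral.
Check: d/dx[- \frac{3 \left(x^{2} - \frac{x}{3} - 1\right)^{3}}{2}] = - 9 x^{5} + \frac{15 x^{4}}{2} + 16 x^{3} - \frac{53 x^{2}}{6} - 8 x + \frac{3}{2} = f(x).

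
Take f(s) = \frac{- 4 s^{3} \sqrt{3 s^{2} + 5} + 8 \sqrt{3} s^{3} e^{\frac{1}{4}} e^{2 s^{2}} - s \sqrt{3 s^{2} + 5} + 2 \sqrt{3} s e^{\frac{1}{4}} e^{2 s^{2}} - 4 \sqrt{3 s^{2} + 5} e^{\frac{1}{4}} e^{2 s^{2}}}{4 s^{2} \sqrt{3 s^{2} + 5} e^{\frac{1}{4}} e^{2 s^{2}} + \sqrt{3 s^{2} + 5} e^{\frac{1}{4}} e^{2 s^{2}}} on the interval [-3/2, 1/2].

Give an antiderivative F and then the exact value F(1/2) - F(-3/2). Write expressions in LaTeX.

Recover f(s) by differentiating a candidate F(s); any mismatch rules it out.
F(s) = \frac{\sqrt{3} \left(8 \sqrt{3 s^{2} + 5} e^{\frac{1}{4}} e^{2 s^{2}} - 8 \sqrt{3} e^{\frac{1}{4}} e^{2 s^{2}} \operatorname{atan}{\left(2 s \right)} + \sqrt{3}\right) e^{- 2 s^{2}}}{12 e^{\frac{1}{4}}} is an antiderivative of f.
Check: d/ds[\frac{\sqrt{3} \left(8 \sqrt{3 s^{2} + 5} e^{\frac{1}{4}} e^{2 s^{2}} - 8 \sqrt{3} e^{\frac{1}{4}} e^{2 s^{2}} \operatorname{atan}{\left(2 s \right)} + \sqrt{3}\right) e^{- 2 s^{2}}}{12 e^{\frac{1}{4}}}] = \frac{- 4 s^{3} \sqrt{3 s^{2} + 5} + 8 \sqrt{3} s^{3} e^{\frac{1}{4}} e^{2 s^{2}} - s \sqrt{3 s^{2} + 5} + 2 \sqrt{3} s e^{\frac{1}{4}} e^{2 s^{2}} - 4 \sqrt{3 s^{2} + 5} e^{\frac{1}{4}} e^{2 s^{2}}}{4 s^{2} \sqrt{3 s^{2} + 5} e^{\frac{1}{4}} e^{2 s^{2}} + \sqrt{3 s^{2} + 5} e^{\frac{1}{4}} e^{2 s^{2}}} = f(s).
F(1/2) = - \frac{\pi}{2} + \frac{1}{4 e^{\frac{3}{4}}} + \frac{\sqrt{69}}{3}; F(-3/2) = \frac{1}{4 e^{\frac{19}{4}}} + 2 \operatorname{atan}{\left(3 \right)} + \frac{\sqrt{141}}{3}.
Integral = F(1/2) - F(-3/2) = - \frac{\sqrt{141}}{3} - 2 \operatorname{atan}{\left(3 \right)} - \frac{\pi}{2} - \frac{1}{4 e^{\frac{19}{4}}} + \frac{1}{4 e^{\frac{3}{4}}} + \frac{\sqrt{69}}{3}.

Antiderivative: F(s) = \frac{\sqrt{3} \left(8 \sqrt{3 s^{2} + 5} e^{\frac{1}{4}} e^{2 s^{2}} - 8 \sqrt{3} e^{\frac{1}{4}} e^{2 s^{2}} \operatorname{atan}{\left(2 s \right)} + \sqrt{3}\right) e^{- 2 s^{2}}}{12 e^{\frac{1}{4}}}; value = - \frac{\sqrt{141}}{3} - 2 \operatorname{atan}{\left(3 \right)} - \frac{\pi}{2} - \frac{1}{4 e^{\frac{19}{4}}} + \frac{1}{4 e^{\frac{3}{4}}} + \frac{\sqrt{69}}{3}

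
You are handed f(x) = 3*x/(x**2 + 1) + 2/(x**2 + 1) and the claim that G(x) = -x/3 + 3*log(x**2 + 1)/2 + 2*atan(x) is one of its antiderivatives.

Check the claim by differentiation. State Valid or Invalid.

d/dx[G] = (-x**2 + 9*x + 5)/(3*x**2 + 3)
d/dx[G] - f(x) = -1/3 != 0.

Invalid: d/dx[G] - f = -1/3, which is not 0.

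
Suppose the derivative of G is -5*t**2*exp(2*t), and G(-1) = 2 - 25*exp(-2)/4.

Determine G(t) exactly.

G(t) = -(10*t**2*exp(2*t) - 10*t*exp(2*t) + 5*exp(2*t) - 8)/4

G'(t) has the shape u'v + uv' for u = -5*t**2/2 + 5*t/2 - 5/4 and v = exp(2*t) — it is the derivative of the product u*v.
A general antiderivative is (-10*t**2 + 10*t - 5)*exp(2*t)/4 + C.
The condition gives C = 2 - 25*exp(-2)/4 - (-25*exp(-2)/4) = 2.
So G(t) = -(10*t**2*exp(2*t) - 10*t*exp(2*t) + 5*exp(2*t) - 8)/4.
Check: d/dt[-(10*t**2*exp(2*t) - 10*t*exp(2*t) + 5*exp(2*t) - 8)/4] = -5*t**2*exp(2*t) = G'(t).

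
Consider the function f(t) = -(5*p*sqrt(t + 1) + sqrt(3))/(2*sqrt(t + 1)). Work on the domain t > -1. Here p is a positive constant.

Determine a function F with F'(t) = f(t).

An antiderivative is F(t) = (-5*p*t - 2*sqrt(3)*sqrt(t + 1))/2.

Differentiate the proposed F(t) back; it has to land on f(t) exactly.
Check: d/dt[(-5*p*t - 2*sqrt(3)*sqrt(t + 1))/2] = (-5*p*sqrt(t + 1) - sqrt(3))/(2*sqrt(t + 1)), which equals f(t).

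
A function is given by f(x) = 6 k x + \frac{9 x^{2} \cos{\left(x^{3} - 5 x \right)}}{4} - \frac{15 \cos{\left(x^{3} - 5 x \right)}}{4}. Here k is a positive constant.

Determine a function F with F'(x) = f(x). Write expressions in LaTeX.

The integrand splits into summands that can be handled one at a time.
Check: d/dx[3 k x^{2} + \frac{3 \sin{\left(x^{3} - 5 x \right)}}{4}] = 6 k x + \frac{9 x^{2} \cos{\left(x^{3} - 5 x \right)}}{4} - \frac{15 \cos{\left(x^{3} - 5 x \right)}}{4} = f(x).

An antiderivative is F(x) = 3 k x^{2} + \frac{3 \sin{\left(x^{3} - 5 x \right)}}{4}.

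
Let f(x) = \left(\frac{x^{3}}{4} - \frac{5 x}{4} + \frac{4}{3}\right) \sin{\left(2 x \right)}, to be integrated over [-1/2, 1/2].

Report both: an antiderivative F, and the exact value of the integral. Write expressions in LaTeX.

Recover f(x) by differentiating a candidate F(x); any mismatch rules it out.
F(x) = - \frac{x^{3} \cos{\left(2 x \right)}}{8} + \frac{3 x^{2} \sin{\left(2 x \right)}}{16} + \frac{13 x \cos{\left(2 x \right)}}{16} - \frac{13 \sin{\left(2 x \right)}}{32} - \frac{2 \cos{\left(2 x \right)}}{3} is an antiderivative of f.
Check: d/dx[- \frac{x^{3} \cos{\left(2 x \right)}}{8} + \frac{3 x^{2} \sin{\left(2 x \right)}}{16} + \frac{13 x \cos{\left(2 x \right)}}{16} - \frac{13 \sin{\left(2 x \right)}}{32} - \frac{2 \cos{\left(2 x \right)}}{3}] = \frac{x^{3} \sin{\left(2 x \right)}}{4} - \frac{5 x \sin{\left(2 x \right)}}{4} + \frac{4 \sin{\left(2 x \right)}}{3}, which equals f(x).
F(1/2) = - \frac{23 \sin{\left(1 \right)}}{64} - \frac{53 \cos{\left(1 \right)}}{192}; F(-1/2) = - \frac{203 \cos{\left(1 \right)}}{192} + \frac{23 \sin{\left(1 \right)}}{64}.
Integral = F(1/2) - F(-1/2) = - \frac{23 \sin{\left(1 \right)}}{32} + \frac{25 \cos{\left(1 \right)}}{32}.

Antiderivative: F(x) = - \frac{x^{3} \cos{\left(2 x \right)}}{8} + \frac{3 x^{2} \sin{\left(2 x \right)}}{16} + \frac{13 x \cos{\left(2 x \right)}}{16} - \frac{13 \sin{\left(2 x \right)}}{32} - \frac{2 \cos{\left(2 x \right)}}{3}; value = - \frac{23 \sin{\left(1 \right)}}{32} + \frac{25 \cos{\left(1 \right)}}{32}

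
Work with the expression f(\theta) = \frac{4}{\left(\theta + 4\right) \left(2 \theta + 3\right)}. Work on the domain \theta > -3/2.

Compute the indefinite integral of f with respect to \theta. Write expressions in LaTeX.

F(\theta) = \frac{4 \log{\left(\theta + \frac{3}{2} \right)}}{5} - \frac{4 \log{\left(\theta + 4 \right)}}{5} + C

Factor the denominator (\left(\theta + 4\right) \left(2 \theta + 3\right)) and decompose: f = \frac{8}{5 \left(2 \theta + 3\right)} - \frac{4}{5 \left(\theta + 4\right)}; each piece integrates to a log, atan, or power term.
Check: d/d\theta[\frac{4 \log{\left(\theta + \frac{3}{2} \right)}}{5} - \frac{4 \log{\left(\theta + 4 \right)}}{5}] = \frac{4}{2 \theta^{2} + 11 \theta + 12}, which equals f(\theta).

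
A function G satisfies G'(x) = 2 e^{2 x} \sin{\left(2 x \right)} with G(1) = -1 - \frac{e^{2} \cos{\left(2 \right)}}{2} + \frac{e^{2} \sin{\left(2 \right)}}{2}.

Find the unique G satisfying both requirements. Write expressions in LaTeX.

G(x) = \frac{e^{2 x} \sin{\left(2 x \right)}}{2} - \frac{e^{2 x} \cos{\left(2 x \right)}}{2} - 1

Check a candidate G(x) by differentiating: d/dx[G] must match the given G'(x).
A general antiderivative is \frac{e^{2 x} \sin{\left(2 x \right)}}{2} - \frac{e^{2 x} \cos{\left(2 x \right)}}{2} + C.
The condition gives C = -1 - \frac{e^{2} \cos{\left(2 \right)}}{2} + \frac{e^{2} \sin{\left(2 \right)}}{2} - (- \frac{e^{2} \cos{\left(2 \right)}}{2} + \frac{e^{2} \sin{\left(2 \right)}}{2}) = -1.
So G(x) = \frac{e^{2 x} \sin{\left(2 x \right)}}{2} - \frac{e^{2 x} \cos{\left(2 x \right)}}{2} - 1.
Check: d/dx[\frac{e^{2 x} \sin{\left(2 x \right)}}{2} - \frac{e^{2 x} \cos{\left(2 x \right)}}{2} - 1] = 2 e^{2 x} \sin{\left(2 x \right)} = G'(x).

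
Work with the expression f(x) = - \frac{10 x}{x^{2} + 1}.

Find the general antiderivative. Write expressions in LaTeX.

f matches the chain-rule pattern g'(h)*h' with inner function h(x) = \frac{x^{2}}{2} + \frac{1}{2}; substituting u = h(x) collapses the integral.
Check: d/dx[- 5 \log{\left(\frac{x^{2}}{2} + \frac{1}{2} \right)}] = - \frac{10 x}{x^{2} + 1} = f(x).

F(x) = - 5 \log{\left(\frac{x^{2}}{2} + \frac{1}{2} \right)} + C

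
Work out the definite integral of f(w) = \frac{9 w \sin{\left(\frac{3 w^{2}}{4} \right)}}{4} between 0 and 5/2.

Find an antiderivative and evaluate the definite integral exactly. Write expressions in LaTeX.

The substitution u = \frac{3 w^{2}}{4} works: f is exactly (dF/du)*(du/dw) for that inner function.
F(w) = - \frac{3 \cos{\left(\frac{3 w^{2}}{4} \right)}}{2} is an antiderivative of f.
Check: d/dw[- \frac{3 \cos{\left(\frac{3 w^{2}}{4} \right)}}{2}] = \frac{9 w \sin{\left(\frac{3 w^{2}}{4} \right)}}{4} = f(w).
F(5/2) = - \frac{3 \cos{\left(\frac{75}{16} \right)}}{2}; F(0) = - \frac{3}{2}.
Integral = F(5/2) - F(0) = \frac{3}{2} - \frac{3 \cos{\left(\frac{75}{16} \right)}}{2}.

Antiderivative: F(w) = - \frac{3 \cos{\left(\frac{3 w^{2}}{4} \right)}}{2}; value = \frac{3}{2} - \frac{3 \cos{\left(\frac{75}{16} \right)}}{2}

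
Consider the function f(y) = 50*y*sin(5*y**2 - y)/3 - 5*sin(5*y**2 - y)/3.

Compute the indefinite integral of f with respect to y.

The substitution u = 5*y**2 - y works: f is exactly (dF/du)*(du/dy) for that inner function.
Check: d/dy[-5*cos(5*y**2 - y)/3] = 50*y*sin(5*y**2 - y)/3 - 5*sin(5*y**2 - y)/3 = f(y).

F(y) = -5*cos(5*y**2 - y)/3 + C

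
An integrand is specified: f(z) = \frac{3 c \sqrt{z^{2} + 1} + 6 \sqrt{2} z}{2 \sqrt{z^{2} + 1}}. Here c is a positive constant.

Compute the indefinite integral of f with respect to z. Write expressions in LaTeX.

F(z) = \frac{3 c z}{2} + 3 \sqrt{2 z^{2} + 2} + C

A candidate is checked by its d/dz: the result must match f(z).
Check: d/dz[\frac{3 c z}{2} + 3 \sqrt{2 z^{2} + 2}] = \frac{3 c \sqrt{z^{2} + 1} + 6 \sqrt{2} z}{2 \sqrt{z^{2} + 1}} = f(z).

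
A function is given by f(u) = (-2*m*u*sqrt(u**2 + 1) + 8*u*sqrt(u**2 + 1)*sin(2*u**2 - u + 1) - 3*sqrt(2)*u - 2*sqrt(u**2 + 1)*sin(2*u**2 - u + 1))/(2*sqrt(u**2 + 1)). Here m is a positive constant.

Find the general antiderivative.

Check any antiderivative F(u) by computing F'(u) and comparing it with f(u).
Check: d/du[-m*u**2/2 - 3*sqrt(2)*sqrt(u**2 + 1)/2 - cos(2*u**2 - u + 1)] = (-2*m*u*sqrt(u**2 + 1) + 8*u*sqrt(u**2 + 1)*sin(2*u**2 - u + 1) - 3*sqrt(2)*u - 2*sqrt(u**2 + 1)*sin(2*u**2 - u + 1))/(2*sqrt(u**2 + 1)) = f(u).

F(u) = -m*u**2/2 - 3*sqrt(2)*sqrt(u**2 + 1)/2 - cos(2*u**2 - u + 1) + C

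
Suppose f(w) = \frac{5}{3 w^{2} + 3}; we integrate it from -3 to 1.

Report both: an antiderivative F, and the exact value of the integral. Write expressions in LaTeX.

Antiderivative: F(w) = \frac{5 \operatorname{atan}{\left(w \right)}}{3}; value = \frac{5 \pi}{12} + \frac{5 \operatorname{atan}{\left(3 \right)}}{3}

Since d/dw undoes antidifferentiation here, F'(w) = f(w) is required of F(w).
F(w) = \frac{5 \operatorname{atan}{\left(w \right)}}{3} is an antiderivative of f.
Check: d/dw[\frac{5 \operatorname{atan}{\left(w \right)}}{3}] = \frac{5}{3 w^{2} + 3} = f(w).
F(1) = \frac{5 \pi}{12}; F(-3) = - \frac{5 \operatorname{atan}{\left(3 \right)}}{3}.
Integral = F(1) - F(-3) = \frac{5 \pi}{12} + \frac{5 \operatorname{atan}{\left(3 \right)}}{3}.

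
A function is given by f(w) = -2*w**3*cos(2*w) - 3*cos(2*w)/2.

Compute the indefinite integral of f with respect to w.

F(w) = -w**3*sin(2*w) - 3*w**2*cos(2*w)/2 + 3*w*sin(2*w)/2 - 3*sin(2*w)/4 + 3*cos(2*w)/4 + C

Integrate term by term and add the pieces.
Check: d/dw[-w**3*sin(2*w) - 3*w**2*cos(2*w)/2 + 3*w*sin(2*w)/2 - 3*sin(2*w)/4 + 3*cos(2*w)/4] = -2*w**3*cos(2*w) - 3*cos(2*w)/2 = f(w).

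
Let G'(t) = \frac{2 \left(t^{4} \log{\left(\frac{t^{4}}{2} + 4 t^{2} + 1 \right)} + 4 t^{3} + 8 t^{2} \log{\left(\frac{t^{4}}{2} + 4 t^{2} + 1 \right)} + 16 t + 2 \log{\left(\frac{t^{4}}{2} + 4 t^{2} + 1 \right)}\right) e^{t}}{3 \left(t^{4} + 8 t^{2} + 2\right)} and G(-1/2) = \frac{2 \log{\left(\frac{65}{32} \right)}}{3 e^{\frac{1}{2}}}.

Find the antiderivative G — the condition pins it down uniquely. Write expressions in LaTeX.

G(t) = \frac{2 e^{t} \log{\left(\frac{t^{4}}{2} + 4 t^{2} + 1 \right)}}{3}

G'(t) has the shape u'v + uv' for u = \frac{2 e^{t}}{3} and v = \log{\left(\frac{t^{4}}{2} + 4 t^{2} + 1 \right)} — it is the derivative of the product u*v.
A general antiderivative is \frac{2 e^{t} \log{\left(\frac{t^{4}}{2} + 4 t^{2} + 1 \right)}}{3} + C.
The condition gives C = \frac{2 \log{\left(\frac{65}{32} \right)}}{3 e^{\frac{1}{2}}} - (\frac{2 \log{\left(\frac{65}{32} \right)}}{3 e^{\frac{1}{2}}}) = 0.
So G(t) = \frac{2 e^{t} \log{\left(\frac{t^{4}}{2} + 4 t^{2} + 1 \right)}}{3}.
Check: d/dt[\frac{2 e^{t} \log{\left(\frac{t^{4}}{2} + 4 t^{2} + 1 \right)}}{3}] = \frac{2 t^{4} e^{t} \log{\left(\frac{t^{4}}{2} + 4 t^{2} + 1 \right)} + 8 t^{3} e^{t} + 16 t^{2} e^{t} \log{\left(\frac{t^{4}}{2} + 4 t^{2} + 1 \right)} + 32 t e^{t} + 4 e^{t} \log{\left(\frac{t^{4}}{2} + 4 t^{2} + 1 \right)}}{3 t^{4} + 24 t^{2} + 6}, which equals G'(t).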